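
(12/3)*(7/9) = 28/9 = 3.11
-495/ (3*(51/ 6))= -330/ 17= -19.41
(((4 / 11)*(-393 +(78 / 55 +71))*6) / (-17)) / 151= 423168 / 1553035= 0.27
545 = 545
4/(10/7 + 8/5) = 70/53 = 1.32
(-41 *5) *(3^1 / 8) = -615 / 8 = -76.88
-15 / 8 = -1.88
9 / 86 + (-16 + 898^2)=69349377 / 86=806388.10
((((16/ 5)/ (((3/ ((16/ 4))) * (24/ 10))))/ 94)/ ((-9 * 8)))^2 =1/ 14493249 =0.00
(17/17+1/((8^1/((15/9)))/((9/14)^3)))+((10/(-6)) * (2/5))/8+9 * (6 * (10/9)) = 4015373/65856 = 60.97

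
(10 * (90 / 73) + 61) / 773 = 5353 / 56429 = 0.09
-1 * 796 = -796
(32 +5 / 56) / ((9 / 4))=599 / 42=14.26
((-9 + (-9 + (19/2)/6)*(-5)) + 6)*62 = 12679/6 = 2113.17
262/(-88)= -131/44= -2.98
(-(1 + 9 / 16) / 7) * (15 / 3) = -125 / 112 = -1.12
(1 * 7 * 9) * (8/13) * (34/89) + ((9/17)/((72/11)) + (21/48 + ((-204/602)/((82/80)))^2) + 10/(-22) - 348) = -175574298952377053/527224583950064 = -333.02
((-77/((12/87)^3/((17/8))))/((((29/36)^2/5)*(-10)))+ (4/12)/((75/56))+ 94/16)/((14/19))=13146620771/201600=65211.41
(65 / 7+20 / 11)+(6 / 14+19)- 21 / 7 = 2120 / 77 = 27.53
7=7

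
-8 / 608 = -1 / 76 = -0.01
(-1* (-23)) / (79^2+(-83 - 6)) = 23 / 6152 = 0.00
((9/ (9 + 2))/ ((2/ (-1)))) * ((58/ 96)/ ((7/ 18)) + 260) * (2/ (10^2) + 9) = -5404743/ 5600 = -965.13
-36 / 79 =-0.46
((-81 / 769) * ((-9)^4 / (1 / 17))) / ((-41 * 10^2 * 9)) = 1003833 / 3152900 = 0.32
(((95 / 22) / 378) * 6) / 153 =95 / 212058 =0.00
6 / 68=3 / 34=0.09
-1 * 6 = -6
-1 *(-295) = 295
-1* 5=-5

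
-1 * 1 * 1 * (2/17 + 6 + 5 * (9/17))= -149/17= -8.76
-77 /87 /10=-77 /870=-0.09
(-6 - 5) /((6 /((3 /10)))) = -11 /20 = -0.55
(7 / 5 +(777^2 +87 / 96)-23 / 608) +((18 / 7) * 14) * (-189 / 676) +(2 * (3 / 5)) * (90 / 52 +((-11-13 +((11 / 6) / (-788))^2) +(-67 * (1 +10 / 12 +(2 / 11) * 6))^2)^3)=3587363932913994568539927254117743421722754507 / 52951708551055772897876860600320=67747841024904.35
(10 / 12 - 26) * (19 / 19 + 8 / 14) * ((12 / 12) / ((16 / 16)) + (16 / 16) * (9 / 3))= -3322 / 21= -158.19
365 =365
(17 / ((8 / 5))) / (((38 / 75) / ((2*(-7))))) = -44625 / 152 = -293.59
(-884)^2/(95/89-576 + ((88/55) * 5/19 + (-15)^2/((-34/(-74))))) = -5616128908/609477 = -9214.67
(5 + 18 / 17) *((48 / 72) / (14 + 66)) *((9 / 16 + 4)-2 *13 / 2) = -927 / 2176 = -0.43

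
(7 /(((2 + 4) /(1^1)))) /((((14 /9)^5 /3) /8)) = 59049 /19208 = 3.07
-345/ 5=-69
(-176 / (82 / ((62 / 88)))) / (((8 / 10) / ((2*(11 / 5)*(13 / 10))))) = -4433 / 410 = -10.81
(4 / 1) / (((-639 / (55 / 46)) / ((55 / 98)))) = -3025 / 720153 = -0.00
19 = 19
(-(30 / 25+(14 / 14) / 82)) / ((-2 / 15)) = 1491 / 164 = 9.09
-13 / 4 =-3.25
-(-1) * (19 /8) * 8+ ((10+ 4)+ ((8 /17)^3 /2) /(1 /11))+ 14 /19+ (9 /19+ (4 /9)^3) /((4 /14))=4937049353 /136099926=36.28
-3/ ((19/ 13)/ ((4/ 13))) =-12/ 19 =-0.63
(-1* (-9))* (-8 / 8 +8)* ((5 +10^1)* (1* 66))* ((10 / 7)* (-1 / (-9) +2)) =188100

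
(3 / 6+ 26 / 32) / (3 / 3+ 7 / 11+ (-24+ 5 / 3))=-693 / 10928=-0.06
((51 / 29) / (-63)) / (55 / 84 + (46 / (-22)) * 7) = 748 / 374651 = 0.00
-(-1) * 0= 0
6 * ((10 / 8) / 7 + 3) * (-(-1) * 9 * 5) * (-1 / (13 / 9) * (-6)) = 324405 / 91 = 3564.89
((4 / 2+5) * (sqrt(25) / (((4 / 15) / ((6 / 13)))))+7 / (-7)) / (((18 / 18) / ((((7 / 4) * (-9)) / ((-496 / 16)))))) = 97587 / 3224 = 30.27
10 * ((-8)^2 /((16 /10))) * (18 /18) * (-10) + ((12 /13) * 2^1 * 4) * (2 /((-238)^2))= -736371952 /184093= -4000.00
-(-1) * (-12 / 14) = -6 / 7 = -0.86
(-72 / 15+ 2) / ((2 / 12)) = -84 / 5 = -16.80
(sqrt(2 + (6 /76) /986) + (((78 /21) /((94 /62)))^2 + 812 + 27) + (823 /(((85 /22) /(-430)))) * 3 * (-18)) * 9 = 9 * sqrt(701953613) /18734 + 81926277343371 /1840097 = 44522816.33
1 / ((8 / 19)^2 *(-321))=-0.02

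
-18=-18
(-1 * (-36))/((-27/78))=-104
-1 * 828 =-828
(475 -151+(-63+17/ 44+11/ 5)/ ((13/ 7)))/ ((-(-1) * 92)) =833603/ 263120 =3.17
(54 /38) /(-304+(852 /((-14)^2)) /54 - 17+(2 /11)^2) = -2881494 /650667217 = -0.00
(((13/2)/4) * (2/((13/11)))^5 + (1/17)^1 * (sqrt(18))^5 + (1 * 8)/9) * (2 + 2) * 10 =241052960/257049 + 38880 * sqrt(2)/17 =4172.16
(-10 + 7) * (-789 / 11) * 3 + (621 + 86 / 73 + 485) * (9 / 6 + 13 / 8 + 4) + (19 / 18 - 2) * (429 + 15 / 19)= 372039367 / 45771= 8128.28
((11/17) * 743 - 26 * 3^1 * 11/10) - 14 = 380.96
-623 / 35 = -89 / 5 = -17.80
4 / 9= 0.44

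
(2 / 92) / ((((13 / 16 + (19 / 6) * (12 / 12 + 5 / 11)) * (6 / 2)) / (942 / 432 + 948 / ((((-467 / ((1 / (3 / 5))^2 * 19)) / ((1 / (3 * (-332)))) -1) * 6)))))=7288165951 / 2478892252851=0.00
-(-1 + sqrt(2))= 1 - sqrt(2)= -0.41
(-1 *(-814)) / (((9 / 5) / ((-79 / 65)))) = -64306 / 117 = -549.62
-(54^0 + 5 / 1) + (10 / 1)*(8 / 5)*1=10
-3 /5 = -0.60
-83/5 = -16.60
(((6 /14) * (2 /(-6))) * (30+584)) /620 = -307 /2170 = -0.14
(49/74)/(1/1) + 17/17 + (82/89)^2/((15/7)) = 18097277/8792310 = 2.06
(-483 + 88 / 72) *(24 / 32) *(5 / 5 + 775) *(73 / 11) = -61406432 / 33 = -1860800.97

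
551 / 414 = 1.33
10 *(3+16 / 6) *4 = 680 / 3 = 226.67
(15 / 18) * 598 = 1495 / 3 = 498.33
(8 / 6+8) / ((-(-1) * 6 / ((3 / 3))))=14 / 9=1.56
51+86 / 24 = 54.58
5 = 5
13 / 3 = 4.33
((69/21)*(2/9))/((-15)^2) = 46/14175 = 0.00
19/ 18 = 1.06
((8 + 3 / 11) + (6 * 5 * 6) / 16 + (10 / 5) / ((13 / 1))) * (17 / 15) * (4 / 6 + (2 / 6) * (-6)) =-38267 / 1287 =-29.73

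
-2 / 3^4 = -2 / 81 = -0.02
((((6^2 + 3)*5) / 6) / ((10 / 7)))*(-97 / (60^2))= -8827 / 14400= -0.61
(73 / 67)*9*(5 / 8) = 3285 / 536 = 6.13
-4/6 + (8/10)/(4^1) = -7/15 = -0.47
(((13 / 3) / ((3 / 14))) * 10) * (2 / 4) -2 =892 / 9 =99.11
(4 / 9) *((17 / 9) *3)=68 / 27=2.52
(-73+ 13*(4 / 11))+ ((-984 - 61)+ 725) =-4271 / 11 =-388.27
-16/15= -1.07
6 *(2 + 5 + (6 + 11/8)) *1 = 345/4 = 86.25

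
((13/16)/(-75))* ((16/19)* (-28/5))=364/7125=0.05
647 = 647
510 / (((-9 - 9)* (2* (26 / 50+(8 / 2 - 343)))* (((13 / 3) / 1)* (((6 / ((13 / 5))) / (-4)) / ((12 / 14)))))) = -425 / 29617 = -0.01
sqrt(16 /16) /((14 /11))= 11 /14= 0.79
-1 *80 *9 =-720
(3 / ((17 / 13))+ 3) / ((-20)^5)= -9 / 5440000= -0.00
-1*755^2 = -570025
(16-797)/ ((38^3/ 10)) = -3905/ 27436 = -0.14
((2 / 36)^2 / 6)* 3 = 1 / 648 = 0.00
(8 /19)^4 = 4096 /130321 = 0.03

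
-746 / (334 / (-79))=29467 / 167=176.45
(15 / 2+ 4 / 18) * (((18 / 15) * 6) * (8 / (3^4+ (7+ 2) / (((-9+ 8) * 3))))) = 1112 / 195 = 5.70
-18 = -18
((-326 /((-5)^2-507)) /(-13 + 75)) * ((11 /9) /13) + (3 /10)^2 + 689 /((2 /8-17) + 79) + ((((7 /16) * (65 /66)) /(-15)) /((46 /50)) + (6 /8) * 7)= 240500556133421 /14684298314400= 16.38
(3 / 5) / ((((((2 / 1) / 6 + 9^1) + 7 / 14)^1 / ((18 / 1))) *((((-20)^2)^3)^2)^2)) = 81 / 1237319680000000000000000000000000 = 0.00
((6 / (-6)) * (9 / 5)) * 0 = 0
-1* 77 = -77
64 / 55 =1.16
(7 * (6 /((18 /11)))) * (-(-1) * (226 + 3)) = 17633 /3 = 5877.67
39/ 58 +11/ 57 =2861/ 3306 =0.87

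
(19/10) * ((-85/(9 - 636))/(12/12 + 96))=17/6402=0.00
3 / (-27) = -1 / 9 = -0.11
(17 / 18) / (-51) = -1 / 54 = -0.02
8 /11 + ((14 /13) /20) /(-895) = 930723 /1279850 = 0.73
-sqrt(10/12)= -0.91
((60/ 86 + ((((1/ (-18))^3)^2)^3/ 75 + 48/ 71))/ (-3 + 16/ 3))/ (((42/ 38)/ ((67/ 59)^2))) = 1055596612191269298054973631580623/ 1536714760752938540575929080217600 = 0.69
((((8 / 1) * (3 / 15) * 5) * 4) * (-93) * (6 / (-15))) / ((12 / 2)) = 198.40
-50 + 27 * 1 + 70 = 47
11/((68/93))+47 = 4219/68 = 62.04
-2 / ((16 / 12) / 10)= -15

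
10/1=10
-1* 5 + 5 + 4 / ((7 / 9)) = 36 / 7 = 5.14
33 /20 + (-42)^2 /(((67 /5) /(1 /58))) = 152319 /38860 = 3.92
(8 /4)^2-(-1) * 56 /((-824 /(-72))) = 916 /103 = 8.89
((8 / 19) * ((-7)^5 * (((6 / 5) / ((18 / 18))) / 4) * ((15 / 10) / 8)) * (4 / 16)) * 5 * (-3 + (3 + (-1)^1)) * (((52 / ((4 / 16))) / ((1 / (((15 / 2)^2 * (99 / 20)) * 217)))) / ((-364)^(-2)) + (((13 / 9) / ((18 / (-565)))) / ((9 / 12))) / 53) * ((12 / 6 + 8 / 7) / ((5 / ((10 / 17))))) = 283198242981579290365 / 924426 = 306350365504193.19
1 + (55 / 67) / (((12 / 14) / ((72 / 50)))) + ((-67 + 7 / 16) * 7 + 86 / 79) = -195828207 / 423440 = -462.47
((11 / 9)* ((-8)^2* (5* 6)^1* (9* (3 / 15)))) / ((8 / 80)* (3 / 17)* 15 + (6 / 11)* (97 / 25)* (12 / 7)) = 92153600 / 84927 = 1085.09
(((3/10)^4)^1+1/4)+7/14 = 7581/10000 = 0.76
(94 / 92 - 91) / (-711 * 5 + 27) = 0.03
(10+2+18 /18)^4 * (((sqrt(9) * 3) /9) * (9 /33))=85683 /11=7789.36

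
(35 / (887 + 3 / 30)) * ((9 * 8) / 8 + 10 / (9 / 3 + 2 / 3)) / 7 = 2150 / 32527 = 0.07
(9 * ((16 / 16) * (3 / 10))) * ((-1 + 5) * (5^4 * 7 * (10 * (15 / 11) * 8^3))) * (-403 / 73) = -1462406400000 / 803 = -1821178580.32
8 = 8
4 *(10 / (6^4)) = 5 / 162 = 0.03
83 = 83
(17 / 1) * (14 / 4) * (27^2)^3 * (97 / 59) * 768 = 1717245966538368 / 59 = 29105863839633.36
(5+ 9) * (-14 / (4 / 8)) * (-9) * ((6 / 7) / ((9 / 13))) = 4368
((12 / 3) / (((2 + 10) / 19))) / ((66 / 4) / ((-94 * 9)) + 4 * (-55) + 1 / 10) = -17860 / 620173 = -0.03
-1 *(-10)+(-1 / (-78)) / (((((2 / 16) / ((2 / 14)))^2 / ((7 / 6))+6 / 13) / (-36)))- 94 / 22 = 9061 / 1705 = 5.31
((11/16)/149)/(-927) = -11/2209968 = -0.00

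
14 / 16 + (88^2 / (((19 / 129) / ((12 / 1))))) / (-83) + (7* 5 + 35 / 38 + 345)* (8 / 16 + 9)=-50236507 / 12616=-3981.97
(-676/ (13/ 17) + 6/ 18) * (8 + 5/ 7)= -161711/ 21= -7700.52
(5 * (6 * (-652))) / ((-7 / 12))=234720 / 7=33531.43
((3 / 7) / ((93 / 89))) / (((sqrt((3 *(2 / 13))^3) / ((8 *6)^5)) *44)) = 2047279104 *sqrt(78) / 2387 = 7574813.35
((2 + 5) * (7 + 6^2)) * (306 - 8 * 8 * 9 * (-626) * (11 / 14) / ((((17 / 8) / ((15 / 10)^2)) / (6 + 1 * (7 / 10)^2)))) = 586090252.33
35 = 35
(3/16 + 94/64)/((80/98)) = 2597/1280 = 2.03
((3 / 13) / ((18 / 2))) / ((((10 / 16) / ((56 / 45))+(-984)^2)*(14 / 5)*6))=80 / 50752132821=0.00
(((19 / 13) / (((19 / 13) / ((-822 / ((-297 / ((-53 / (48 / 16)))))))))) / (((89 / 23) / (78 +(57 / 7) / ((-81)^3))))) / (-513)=32305809495458 / 16814953203741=1.92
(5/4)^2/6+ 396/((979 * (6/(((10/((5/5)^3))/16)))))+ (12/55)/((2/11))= 64189/42720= 1.50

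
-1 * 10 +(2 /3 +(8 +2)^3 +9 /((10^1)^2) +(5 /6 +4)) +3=99859 /100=998.59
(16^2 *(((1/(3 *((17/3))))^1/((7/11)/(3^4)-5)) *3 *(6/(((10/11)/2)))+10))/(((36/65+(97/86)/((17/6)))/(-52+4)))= -257900740864/2095703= -123061.68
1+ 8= 9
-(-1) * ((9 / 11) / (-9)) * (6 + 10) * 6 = -96 / 11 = -8.73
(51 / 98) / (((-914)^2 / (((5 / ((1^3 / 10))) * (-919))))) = -1171725 / 40934404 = -0.03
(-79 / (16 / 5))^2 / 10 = 31205 / 512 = 60.95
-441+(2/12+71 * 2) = -1793/6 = -298.83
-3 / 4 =-0.75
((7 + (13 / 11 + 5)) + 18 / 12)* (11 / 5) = 323 / 10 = 32.30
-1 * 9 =-9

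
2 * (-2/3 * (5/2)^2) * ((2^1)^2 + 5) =-75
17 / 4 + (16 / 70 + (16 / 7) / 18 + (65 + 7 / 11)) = 139079 / 1980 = 70.24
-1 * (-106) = 106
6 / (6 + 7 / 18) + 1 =223 / 115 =1.94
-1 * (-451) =451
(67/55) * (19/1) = 1273/55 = 23.15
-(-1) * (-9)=-9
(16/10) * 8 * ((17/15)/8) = 136/75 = 1.81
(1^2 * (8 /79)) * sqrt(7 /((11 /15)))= 8 * sqrt(1155) /869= 0.31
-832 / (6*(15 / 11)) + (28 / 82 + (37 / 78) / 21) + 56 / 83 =-935058907 / 9290190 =-100.65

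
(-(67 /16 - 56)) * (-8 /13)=-829 /26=-31.88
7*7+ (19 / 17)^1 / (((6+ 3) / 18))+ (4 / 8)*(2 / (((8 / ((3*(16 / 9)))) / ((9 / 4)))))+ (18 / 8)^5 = 1921849 / 17408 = 110.40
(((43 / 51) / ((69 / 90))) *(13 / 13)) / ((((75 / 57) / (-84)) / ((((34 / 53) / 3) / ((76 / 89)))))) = -107156 / 6095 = -17.58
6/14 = 3/7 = 0.43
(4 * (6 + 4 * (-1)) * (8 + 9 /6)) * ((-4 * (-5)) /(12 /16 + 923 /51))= 62016 /769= 80.64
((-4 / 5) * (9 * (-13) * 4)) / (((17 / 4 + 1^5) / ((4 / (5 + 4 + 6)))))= 3328 / 175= 19.02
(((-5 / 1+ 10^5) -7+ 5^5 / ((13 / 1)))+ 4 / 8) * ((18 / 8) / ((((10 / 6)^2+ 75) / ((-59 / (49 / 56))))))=-12453839829 / 63700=-195507.69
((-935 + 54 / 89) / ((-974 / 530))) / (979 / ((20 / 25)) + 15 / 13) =229191716 / 552146477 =0.42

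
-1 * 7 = -7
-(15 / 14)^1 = -15 / 14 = -1.07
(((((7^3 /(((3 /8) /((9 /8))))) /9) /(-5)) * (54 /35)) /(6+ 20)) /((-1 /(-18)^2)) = 142884 /325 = 439.64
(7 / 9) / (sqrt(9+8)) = 0.19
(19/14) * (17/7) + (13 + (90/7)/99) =17707/1078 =16.43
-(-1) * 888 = 888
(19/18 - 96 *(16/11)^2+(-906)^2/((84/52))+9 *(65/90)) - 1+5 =3872064884/7623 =507945.02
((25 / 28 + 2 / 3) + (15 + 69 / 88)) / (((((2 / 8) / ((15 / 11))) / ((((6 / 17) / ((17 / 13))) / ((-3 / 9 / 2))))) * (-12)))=6249945 / 489566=12.77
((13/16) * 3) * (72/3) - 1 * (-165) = 447/2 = 223.50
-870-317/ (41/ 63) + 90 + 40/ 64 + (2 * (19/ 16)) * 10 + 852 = -128157/ 328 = -390.72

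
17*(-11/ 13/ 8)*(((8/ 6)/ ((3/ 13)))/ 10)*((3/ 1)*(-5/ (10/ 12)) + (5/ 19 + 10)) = 9163/ 1140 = 8.04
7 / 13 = 0.54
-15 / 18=-5 / 6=-0.83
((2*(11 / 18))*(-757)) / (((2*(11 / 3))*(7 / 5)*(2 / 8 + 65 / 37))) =-280090 / 6237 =-44.91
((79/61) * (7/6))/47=553/17202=0.03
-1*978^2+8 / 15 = -14347252 / 15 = -956483.47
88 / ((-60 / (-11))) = 242 / 15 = 16.13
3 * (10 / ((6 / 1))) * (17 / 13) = 85 / 13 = 6.54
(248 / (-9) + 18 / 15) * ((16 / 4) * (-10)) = 9488 / 9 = 1054.22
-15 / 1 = -15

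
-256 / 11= -23.27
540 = 540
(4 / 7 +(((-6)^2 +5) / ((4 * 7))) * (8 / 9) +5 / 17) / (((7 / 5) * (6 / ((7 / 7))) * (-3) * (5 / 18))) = -2321 / 7497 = -0.31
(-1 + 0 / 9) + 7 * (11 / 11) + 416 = 422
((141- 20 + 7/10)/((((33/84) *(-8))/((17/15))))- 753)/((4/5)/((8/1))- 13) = 61.77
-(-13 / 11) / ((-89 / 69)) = -0.92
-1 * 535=-535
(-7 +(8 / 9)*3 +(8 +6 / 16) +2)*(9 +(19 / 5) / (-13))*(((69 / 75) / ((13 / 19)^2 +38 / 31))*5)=2112424351 / 14786460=142.86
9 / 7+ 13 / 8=163 / 56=2.91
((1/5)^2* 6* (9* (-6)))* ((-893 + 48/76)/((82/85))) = 11988.21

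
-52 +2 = -50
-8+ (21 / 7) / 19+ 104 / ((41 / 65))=122331 / 779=157.04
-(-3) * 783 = 2349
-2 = -2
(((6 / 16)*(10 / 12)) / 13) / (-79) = -5 / 16432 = -0.00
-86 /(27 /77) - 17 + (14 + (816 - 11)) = 15032 /27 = 556.74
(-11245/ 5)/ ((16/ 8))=-2249/ 2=-1124.50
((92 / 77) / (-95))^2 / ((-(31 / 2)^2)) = -33856 / 51422365225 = -0.00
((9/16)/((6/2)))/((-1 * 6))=-1/32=-0.03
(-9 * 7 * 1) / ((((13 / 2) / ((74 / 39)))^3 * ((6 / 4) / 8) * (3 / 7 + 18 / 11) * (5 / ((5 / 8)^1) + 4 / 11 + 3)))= -307529356288 / 863395459875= -0.36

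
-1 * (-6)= 6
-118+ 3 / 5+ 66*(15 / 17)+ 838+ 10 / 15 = 198773 / 255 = 779.50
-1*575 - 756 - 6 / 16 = -1331.38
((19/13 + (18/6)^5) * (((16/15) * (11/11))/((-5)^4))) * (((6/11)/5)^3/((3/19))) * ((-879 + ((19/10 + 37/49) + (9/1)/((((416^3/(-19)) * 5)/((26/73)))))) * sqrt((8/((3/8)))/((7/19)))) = -22.88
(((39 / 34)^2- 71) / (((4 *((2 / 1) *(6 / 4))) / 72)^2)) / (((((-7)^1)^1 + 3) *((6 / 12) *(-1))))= -1254.32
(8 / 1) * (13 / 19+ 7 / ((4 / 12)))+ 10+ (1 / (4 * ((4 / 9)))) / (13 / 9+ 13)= 7252419 / 39520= 183.51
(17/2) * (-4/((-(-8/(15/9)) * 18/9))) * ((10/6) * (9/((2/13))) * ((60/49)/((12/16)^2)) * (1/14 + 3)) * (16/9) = -38012000/9261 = -4104.52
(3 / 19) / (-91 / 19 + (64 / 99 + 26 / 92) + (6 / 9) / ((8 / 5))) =-27324 / 595945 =-0.05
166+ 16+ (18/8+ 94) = 1113/4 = 278.25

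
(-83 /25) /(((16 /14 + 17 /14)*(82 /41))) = -581 /825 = -0.70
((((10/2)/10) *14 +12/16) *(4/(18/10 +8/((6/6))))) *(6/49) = 930/2401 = 0.39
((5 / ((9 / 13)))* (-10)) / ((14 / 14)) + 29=-389 / 9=-43.22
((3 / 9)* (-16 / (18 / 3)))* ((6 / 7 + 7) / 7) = -440 / 441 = -1.00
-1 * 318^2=-101124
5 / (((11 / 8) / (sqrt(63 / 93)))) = 40 * sqrt(651) / 341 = 2.99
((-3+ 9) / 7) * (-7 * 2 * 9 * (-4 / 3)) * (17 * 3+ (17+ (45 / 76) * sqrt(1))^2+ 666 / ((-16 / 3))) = 12247803 / 361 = 33927.43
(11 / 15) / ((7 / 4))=44 / 105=0.42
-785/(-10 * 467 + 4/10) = 3925/23348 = 0.17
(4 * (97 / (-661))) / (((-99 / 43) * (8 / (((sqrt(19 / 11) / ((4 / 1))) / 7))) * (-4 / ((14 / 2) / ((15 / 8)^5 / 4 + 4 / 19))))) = -324603904 * sqrt(209) / 10763180497377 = -0.00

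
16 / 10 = 8 / 5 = 1.60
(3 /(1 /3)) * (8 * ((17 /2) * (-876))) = -536112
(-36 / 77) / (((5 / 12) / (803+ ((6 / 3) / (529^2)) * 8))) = -97075730448 / 107738785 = -901.03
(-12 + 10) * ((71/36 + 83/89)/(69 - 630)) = 9307/898722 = 0.01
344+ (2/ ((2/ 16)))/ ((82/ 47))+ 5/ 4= 58125/ 164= 354.42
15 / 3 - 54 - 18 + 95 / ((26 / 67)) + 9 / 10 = 11616 / 65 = 178.71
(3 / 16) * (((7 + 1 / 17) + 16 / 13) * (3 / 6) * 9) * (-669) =-4136427 / 884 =-4679.22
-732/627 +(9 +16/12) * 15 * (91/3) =2947213/627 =4700.50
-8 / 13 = -0.62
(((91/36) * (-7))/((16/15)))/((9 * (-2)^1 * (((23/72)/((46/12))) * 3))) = 3.69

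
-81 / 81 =-1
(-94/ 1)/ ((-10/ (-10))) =-94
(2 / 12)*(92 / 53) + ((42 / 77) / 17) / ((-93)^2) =8266628 / 28573413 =0.29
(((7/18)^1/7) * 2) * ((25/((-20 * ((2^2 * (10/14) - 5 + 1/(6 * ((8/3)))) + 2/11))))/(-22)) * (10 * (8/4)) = -1400/21051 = -0.07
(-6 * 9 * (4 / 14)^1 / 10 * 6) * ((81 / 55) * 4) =-104976 / 1925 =-54.53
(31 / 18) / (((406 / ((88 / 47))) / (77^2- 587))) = 3643244 / 85869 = 42.43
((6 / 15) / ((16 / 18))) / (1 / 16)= 36 / 5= 7.20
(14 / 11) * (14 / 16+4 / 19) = 105 / 76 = 1.38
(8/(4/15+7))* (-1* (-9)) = 1080/109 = 9.91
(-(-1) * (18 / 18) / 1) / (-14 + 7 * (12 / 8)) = -2 / 7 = -0.29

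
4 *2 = 8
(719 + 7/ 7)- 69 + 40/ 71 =46261/ 71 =651.56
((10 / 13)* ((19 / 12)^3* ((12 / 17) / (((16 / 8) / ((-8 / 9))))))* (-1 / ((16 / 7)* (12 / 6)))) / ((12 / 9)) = 0.16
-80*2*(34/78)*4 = -10880/39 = -278.97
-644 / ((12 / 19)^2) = -58121 / 36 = -1614.47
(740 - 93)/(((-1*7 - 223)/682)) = -1918.50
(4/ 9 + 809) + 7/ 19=138478/ 171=809.81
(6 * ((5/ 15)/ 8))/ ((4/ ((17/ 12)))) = 17/ 192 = 0.09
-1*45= -45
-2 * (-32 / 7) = 64 / 7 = 9.14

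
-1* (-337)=337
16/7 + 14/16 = 177/56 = 3.16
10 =10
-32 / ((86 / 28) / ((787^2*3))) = -832431936 / 43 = -19358882.23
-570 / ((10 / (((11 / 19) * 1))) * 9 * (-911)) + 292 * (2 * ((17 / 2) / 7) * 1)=13566689 / 19131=709.15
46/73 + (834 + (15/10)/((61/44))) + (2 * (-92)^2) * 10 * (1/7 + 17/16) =6386269882/31171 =204878.57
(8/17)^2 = 64/289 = 0.22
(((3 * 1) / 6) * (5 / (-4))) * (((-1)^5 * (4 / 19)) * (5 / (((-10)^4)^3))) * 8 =1 / 190000000000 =0.00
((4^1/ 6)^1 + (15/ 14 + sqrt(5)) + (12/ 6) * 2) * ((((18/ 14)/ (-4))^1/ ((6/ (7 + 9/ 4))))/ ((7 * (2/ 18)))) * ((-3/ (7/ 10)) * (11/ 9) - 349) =2477187 * sqrt(5)/ 10976 + 199000689/ 153664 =1799.70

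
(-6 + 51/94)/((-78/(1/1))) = 171/2444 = 0.07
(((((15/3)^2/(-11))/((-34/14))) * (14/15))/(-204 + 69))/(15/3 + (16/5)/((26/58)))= -6370/11950983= -0.00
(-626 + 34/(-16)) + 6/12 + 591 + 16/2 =-229/8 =-28.62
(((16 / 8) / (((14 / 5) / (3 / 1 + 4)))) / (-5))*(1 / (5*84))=-0.00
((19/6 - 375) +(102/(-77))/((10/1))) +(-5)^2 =-801491/2310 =-346.97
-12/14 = -6/7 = -0.86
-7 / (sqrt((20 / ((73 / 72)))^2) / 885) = -314.05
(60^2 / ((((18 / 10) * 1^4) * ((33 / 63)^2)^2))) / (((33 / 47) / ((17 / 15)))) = 6906236400 / 161051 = 42882.29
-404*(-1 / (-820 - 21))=-404 / 841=-0.48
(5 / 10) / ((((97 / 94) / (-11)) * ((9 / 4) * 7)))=-2068 / 6111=-0.34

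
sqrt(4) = 2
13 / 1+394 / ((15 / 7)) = 2953 / 15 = 196.87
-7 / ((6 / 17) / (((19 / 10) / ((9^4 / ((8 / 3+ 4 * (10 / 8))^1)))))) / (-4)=0.01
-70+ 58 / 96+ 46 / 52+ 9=-37135 / 624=-59.51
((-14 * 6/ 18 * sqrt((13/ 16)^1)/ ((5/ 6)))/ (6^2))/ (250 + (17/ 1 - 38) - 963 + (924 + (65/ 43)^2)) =-12943 * sqrt(13)/ 63996300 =-0.00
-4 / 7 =-0.57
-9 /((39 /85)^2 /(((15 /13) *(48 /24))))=-216750 /2197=-98.66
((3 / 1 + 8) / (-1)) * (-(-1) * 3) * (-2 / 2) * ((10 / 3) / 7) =110 / 7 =15.71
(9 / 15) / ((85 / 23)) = 69 / 425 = 0.16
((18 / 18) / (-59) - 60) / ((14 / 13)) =-46033 / 826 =-55.73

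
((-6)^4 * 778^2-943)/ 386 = 784447121/ 386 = 2032246.43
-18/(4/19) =-171/2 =-85.50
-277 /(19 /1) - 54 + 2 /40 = -26041 /380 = -68.53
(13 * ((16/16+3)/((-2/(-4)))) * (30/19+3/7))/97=27768/12901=2.15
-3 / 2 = -1.50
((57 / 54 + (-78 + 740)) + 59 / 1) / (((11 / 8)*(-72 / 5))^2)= 324925 / 176418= 1.84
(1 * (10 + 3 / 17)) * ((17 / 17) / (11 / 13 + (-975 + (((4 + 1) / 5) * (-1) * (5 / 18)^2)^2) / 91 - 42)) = -127125936 / 647943355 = -0.20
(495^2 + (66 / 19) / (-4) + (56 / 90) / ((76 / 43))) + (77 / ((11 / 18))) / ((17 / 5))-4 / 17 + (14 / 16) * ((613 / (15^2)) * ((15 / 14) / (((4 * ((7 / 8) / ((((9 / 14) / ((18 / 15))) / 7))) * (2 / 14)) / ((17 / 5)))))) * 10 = 2792732891243 / 11395440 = 245074.60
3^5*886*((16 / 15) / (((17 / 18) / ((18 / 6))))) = 62005824 / 85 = 729480.28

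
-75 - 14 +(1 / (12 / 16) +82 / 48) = -2063 / 24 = -85.96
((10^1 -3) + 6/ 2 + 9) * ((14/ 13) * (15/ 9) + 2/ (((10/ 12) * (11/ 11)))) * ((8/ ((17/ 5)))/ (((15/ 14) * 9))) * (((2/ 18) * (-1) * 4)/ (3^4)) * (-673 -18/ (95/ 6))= 23469453952/ 326245725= 71.94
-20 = -20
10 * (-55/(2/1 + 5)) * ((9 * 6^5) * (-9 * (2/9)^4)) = 844800/7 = 120685.71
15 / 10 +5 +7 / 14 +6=13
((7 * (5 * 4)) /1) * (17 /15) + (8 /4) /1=482 /3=160.67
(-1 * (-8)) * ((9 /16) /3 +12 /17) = 243 /34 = 7.15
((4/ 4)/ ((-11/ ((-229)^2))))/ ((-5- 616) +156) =52441/ 5115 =10.25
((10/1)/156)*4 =10/39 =0.26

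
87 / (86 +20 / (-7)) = 203 / 194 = 1.05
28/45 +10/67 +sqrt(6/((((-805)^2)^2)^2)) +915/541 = sqrt(6)/419936400625 +4017091/1631115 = 2.46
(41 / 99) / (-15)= -41 / 1485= -0.03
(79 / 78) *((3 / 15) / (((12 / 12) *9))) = 79 / 3510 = 0.02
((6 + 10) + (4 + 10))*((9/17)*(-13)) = -3510/17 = -206.47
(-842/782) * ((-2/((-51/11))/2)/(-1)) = 4631/19941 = 0.23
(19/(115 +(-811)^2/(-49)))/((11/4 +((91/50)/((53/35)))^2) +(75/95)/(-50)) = -1242210025/3635765158869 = -0.00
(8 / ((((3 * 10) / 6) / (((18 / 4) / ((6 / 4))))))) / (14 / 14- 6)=-24 / 25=-0.96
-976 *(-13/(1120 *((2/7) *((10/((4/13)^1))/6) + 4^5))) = 2379/215365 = 0.01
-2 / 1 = -2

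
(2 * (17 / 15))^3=39304 / 3375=11.65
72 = 72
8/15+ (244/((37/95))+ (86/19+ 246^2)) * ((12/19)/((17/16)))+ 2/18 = 371408649001/10218105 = 36348.09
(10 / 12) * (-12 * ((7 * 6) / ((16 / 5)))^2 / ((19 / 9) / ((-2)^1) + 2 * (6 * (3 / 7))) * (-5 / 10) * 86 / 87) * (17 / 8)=169244775 / 382336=442.66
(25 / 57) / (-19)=-25 / 1083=-0.02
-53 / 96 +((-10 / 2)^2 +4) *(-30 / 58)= -1493 / 96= -15.55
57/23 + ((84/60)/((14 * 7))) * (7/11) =6293/2530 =2.49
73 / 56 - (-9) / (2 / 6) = 1585 / 56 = 28.30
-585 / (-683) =585 / 683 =0.86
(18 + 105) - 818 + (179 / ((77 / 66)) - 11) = -3868 / 7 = -552.57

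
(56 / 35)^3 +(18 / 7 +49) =48709 / 875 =55.67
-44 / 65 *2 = -88 / 65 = -1.35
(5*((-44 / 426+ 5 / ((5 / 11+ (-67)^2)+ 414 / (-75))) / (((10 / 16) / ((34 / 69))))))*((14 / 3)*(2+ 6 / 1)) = -408749638528 / 27183909231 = -15.04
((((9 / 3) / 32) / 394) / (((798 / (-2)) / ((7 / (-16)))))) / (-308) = -1 / 1180512256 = -0.00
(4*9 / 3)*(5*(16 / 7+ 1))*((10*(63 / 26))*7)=434700 / 13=33438.46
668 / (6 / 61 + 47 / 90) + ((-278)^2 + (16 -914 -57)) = 263720223 / 3407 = 77405.41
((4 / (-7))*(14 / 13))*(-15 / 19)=120 / 247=0.49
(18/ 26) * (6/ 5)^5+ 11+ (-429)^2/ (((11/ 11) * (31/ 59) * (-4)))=-441059181359/ 5037500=-87555.17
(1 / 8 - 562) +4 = -4463 / 8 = -557.88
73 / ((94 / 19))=1387 / 94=14.76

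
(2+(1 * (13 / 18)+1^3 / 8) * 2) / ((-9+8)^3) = -133 / 36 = -3.69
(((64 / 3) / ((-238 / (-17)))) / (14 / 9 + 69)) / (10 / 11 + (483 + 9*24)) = 1056 / 34222055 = 0.00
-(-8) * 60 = 480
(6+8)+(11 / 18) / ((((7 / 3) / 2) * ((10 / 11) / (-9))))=617 / 70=8.81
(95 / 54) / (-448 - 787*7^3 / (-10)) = 475 / 7167447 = 0.00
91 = 91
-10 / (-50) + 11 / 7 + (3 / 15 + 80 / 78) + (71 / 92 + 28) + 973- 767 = 29859007 / 125580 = 237.77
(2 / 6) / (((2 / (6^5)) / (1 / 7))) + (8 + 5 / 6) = 8147 / 42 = 193.98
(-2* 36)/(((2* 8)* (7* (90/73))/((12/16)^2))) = -657/2240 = -0.29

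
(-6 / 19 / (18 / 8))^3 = -512 / 185193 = -0.00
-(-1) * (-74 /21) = -74 /21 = -3.52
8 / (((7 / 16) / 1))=18.29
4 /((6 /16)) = 32 /3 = 10.67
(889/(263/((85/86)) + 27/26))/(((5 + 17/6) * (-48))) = -982345/110988244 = -0.01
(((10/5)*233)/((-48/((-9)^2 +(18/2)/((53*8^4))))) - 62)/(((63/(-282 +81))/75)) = 2467906399625/12156928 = 203004.11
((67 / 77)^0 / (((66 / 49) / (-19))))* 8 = -3724 / 33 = -112.85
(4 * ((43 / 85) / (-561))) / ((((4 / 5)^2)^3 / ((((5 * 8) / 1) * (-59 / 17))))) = 39640625 / 20752512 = 1.91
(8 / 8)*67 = 67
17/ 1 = 17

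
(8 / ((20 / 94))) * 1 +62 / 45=1754 / 45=38.98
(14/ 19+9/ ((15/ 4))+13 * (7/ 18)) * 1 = 14009/ 1710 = 8.19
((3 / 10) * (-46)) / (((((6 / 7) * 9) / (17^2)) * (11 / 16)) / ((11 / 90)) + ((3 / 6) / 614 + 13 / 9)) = -16768647 / 1938610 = -8.65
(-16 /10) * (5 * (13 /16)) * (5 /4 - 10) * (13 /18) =5915 /144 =41.08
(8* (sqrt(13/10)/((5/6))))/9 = 8* sqrt(130)/75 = 1.22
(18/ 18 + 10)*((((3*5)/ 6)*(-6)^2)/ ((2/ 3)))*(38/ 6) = 9405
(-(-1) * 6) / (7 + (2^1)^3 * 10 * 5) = 6 / 407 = 0.01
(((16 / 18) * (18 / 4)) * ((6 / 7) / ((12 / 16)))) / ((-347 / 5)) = -160 / 2429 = -0.07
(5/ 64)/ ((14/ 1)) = 5/ 896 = 0.01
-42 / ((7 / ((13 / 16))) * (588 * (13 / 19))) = -19 / 1568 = -0.01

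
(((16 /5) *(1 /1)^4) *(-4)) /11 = -64 /55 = -1.16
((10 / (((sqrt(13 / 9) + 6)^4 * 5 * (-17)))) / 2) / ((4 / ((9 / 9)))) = -10563777 / 636136725188 + 491346 * sqrt(13) / 159034181297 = -0.00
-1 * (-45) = 45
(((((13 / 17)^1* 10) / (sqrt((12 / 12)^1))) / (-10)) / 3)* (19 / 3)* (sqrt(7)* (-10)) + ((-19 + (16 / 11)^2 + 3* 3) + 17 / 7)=-4621 / 847 + 2470* sqrt(7) / 153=37.26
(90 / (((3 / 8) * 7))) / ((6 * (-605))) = -8 / 847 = -0.01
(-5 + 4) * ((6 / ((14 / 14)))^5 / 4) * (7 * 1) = -13608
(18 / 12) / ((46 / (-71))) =-213 / 92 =-2.32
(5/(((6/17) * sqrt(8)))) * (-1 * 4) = -85 * sqrt(2)/6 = -20.03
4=4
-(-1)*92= 92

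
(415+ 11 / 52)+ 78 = 25647 / 52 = 493.21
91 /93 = 0.98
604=604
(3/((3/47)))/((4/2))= 47/2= 23.50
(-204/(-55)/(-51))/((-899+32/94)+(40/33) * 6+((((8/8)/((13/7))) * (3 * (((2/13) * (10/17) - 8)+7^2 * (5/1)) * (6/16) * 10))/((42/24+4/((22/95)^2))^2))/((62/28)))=22856700113289796/280109744127169066445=0.00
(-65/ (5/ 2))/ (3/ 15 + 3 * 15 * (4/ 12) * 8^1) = -130/ 601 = -0.22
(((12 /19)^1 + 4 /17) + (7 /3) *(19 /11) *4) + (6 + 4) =26.99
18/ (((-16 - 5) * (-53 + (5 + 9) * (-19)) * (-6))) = -0.00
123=123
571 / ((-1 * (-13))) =571 / 13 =43.92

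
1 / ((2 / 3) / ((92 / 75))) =46 / 25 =1.84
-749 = -749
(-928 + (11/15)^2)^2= 43546925041/50625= 860186.17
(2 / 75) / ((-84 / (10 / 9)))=-1 / 2835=-0.00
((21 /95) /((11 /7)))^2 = 21609 /1092025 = 0.02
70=70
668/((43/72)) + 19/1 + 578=73767/43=1715.51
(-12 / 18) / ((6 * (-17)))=1 / 153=0.01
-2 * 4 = -8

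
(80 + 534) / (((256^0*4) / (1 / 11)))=307 / 22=13.95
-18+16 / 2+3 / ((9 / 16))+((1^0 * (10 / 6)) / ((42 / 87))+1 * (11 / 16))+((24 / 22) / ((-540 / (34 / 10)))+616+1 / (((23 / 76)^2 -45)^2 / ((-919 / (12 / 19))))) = 1042330025486486741 / 1695549010201200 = 614.74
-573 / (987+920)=-573 / 1907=-0.30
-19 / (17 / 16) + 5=-12.88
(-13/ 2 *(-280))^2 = 3312400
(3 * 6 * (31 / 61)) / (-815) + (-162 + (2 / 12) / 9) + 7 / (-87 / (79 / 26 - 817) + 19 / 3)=-2895490093381 / 17994940830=-160.91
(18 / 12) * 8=12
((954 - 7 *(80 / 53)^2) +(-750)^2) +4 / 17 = 563438.29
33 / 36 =11 / 12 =0.92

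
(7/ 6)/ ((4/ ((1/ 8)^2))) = 7/ 1536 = 0.00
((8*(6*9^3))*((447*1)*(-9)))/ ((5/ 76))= -10698734016/ 5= -2139746803.20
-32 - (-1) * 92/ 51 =-1540/ 51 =-30.20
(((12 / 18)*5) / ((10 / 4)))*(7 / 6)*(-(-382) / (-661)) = -5348 / 5949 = -0.90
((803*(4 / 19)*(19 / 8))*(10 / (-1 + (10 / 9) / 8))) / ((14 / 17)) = -1228590 / 217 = -5661.71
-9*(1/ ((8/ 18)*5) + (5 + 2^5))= -6741/ 20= -337.05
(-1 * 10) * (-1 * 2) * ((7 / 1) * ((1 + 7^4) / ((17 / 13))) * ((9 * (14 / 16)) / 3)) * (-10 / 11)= -114755550 / 187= -613666.04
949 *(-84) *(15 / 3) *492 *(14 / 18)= -152523280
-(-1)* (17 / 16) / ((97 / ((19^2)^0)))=0.01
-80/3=-26.67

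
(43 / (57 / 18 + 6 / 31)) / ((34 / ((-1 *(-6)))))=2.26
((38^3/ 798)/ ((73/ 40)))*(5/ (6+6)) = 72200/ 4599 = 15.70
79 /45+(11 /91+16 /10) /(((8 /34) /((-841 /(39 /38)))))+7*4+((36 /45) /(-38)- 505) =-2617025513 /404586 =-6468.40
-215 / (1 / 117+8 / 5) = -125775 / 941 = -133.66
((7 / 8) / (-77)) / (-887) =1 / 78056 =0.00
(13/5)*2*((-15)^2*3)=3510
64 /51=1.25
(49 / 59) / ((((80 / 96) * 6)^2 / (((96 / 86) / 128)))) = 147 / 507400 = 0.00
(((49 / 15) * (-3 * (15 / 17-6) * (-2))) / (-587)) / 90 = 0.00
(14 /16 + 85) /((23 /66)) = 22671 /92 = 246.42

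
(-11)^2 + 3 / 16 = 1939 / 16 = 121.19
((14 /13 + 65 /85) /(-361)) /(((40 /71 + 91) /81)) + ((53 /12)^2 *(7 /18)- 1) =268118617879 /40738093344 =6.58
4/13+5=5.31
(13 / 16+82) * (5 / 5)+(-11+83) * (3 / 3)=2477 / 16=154.81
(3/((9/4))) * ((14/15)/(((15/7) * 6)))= 196/2025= 0.10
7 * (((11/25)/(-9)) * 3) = -77/75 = -1.03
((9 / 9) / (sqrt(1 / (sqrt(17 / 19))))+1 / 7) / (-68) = -17^(1 / 4) * 19^(3 / 4) / 1292-1 / 476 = -0.02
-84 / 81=-28 / 27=-1.04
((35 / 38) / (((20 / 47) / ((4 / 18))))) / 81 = 0.01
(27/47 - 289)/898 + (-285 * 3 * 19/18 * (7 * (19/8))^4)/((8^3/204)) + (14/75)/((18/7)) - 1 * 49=-410301114455687331803/14936467046400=-27469756.62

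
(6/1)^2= 36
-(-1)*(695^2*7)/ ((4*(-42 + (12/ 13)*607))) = 43955275/ 26952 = 1630.87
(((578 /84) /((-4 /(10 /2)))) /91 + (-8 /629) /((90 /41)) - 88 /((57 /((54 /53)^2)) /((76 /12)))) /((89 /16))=-1.84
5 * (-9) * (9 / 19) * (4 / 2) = -810 / 19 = -42.63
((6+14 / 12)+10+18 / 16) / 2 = 439 / 48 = 9.15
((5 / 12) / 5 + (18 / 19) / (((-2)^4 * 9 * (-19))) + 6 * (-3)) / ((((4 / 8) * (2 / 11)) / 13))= -22198319 / 8664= -2562.13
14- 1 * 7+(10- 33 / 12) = 57 / 4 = 14.25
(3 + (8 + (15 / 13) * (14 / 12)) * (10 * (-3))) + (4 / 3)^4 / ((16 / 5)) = -291046 / 1053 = -276.40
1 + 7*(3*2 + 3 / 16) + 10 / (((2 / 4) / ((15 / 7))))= 9763 / 112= 87.17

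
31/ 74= 0.42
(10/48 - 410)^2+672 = 97114297/576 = 168601.21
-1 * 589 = -589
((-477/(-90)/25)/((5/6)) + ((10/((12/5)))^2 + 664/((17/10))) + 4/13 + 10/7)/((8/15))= 14268986903/18564000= 768.64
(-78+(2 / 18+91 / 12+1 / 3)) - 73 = -5147 / 36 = -142.97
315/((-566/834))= -131355/283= -464.15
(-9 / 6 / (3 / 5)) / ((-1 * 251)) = 5 / 502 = 0.01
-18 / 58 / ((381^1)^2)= -1 / 467741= -0.00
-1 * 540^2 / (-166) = 145800 / 83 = 1756.63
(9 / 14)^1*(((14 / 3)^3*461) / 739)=90356 / 2217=40.76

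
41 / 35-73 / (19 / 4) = -9441 / 665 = -14.20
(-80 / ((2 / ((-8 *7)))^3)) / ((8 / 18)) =3951360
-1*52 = -52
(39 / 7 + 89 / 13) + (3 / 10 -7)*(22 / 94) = 464033 / 42770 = 10.85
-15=-15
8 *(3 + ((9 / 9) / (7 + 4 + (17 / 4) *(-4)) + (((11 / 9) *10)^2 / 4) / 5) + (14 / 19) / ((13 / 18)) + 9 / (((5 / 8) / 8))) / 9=101253596 / 900315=112.46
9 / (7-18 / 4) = 3.60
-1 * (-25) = 25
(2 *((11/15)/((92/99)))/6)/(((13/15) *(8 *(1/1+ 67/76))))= 627/31096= 0.02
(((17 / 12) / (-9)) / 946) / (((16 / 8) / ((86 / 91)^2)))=-731 / 9837828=-0.00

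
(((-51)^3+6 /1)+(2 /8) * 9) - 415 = -532231 /4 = -133057.75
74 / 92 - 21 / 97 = 2623 / 4462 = 0.59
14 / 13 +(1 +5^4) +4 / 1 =631.08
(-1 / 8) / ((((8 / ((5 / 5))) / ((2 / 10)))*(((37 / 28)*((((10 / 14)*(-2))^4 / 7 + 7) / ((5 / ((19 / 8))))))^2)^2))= -392358361867400016693248000 / 64847161028435518983664305502081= -0.00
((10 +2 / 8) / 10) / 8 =41 / 320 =0.13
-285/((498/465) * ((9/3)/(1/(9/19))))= -187.27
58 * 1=58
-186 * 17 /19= -3162 /19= -166.42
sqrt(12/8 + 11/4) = sqrt(17)/2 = 2.06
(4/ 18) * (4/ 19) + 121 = 121.05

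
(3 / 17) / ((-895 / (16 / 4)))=-12 / 15215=-0.00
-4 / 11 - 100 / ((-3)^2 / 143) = -157336 / 99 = -1589.25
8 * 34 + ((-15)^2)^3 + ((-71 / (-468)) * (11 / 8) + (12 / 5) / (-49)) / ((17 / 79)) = 177626925569663 / 15593760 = 11390897.74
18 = 18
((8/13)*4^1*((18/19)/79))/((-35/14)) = -1152/97565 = -0.01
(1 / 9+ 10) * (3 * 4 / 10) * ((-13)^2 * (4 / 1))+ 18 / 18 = 123047 / 15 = 8203.13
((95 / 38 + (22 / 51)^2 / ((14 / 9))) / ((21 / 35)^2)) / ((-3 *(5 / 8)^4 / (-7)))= 7235584 / 65025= 111.27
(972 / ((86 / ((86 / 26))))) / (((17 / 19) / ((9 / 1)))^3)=2430102546 / 63869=38048.23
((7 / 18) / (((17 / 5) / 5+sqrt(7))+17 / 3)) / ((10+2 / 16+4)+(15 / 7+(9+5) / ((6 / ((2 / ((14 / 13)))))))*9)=66640 / 65065719 - 3500*sqrt(7) / 21688573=0.00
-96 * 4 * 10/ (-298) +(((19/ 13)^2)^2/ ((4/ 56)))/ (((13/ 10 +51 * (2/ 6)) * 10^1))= 13.23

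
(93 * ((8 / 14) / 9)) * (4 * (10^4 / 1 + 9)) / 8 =620558 / 21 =29550.38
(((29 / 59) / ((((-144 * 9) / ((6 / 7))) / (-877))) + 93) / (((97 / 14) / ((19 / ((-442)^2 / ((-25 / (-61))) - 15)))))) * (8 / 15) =1581137630 / 5524201001727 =0.00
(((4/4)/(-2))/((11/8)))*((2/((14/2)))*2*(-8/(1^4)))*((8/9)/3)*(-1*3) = -1024/693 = -1.48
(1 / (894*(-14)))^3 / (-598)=1 / 1172459493249408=0.00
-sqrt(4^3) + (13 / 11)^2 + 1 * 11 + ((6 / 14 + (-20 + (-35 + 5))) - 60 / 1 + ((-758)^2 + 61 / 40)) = 19462716667 / 33880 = 574460.35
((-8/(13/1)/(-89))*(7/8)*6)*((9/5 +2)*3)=2394/5785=0.41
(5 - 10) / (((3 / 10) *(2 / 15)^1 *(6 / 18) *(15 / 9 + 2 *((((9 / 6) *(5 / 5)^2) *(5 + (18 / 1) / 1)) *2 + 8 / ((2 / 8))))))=-1125 / 611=-1.84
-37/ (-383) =37/ 383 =0.10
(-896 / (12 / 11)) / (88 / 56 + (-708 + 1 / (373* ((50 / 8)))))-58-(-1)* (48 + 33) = 3342572293 / 138336291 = 24.16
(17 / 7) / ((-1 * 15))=-17 / 105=-0.16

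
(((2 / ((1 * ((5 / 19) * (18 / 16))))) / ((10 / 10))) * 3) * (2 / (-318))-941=-2244589 / 2385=-941.13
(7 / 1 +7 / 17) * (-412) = -51912 / 17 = -3053.65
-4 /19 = -0.21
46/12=23/6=3.83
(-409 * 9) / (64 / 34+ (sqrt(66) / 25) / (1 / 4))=-39110625 / 10463+ 26595225 * sqrt(66) / 83704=-1156.75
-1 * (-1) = 1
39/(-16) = -39/16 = -2.44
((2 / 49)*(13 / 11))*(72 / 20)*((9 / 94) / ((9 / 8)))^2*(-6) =-44928 / 5953255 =-0.01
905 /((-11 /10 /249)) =-2253450 /11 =-204859.09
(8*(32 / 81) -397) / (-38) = 10.36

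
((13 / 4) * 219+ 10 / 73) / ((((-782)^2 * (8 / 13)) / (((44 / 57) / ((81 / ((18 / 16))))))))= 0.00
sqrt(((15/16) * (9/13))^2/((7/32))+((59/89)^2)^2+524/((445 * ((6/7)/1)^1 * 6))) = sqrt(4391456097677390)/43248660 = 1.53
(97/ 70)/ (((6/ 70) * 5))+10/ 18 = 341/ 90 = 3.79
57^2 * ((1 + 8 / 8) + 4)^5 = 25264224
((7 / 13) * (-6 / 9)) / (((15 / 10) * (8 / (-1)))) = 7 / 234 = 0.03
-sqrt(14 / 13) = -1.04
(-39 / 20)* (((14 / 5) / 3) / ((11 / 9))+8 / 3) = -3679 / 550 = -6.69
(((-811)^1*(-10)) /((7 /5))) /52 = 20275 /182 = 111.40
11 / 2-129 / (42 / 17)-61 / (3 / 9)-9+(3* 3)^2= -1104 / 7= -157.71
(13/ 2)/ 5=13/ 10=1.30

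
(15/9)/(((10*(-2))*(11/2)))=-1/66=-0.02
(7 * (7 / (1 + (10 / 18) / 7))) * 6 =9261 / 34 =272.38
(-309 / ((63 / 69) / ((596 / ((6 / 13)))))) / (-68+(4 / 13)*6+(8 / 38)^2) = 21535017829 / 3257646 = 6610.61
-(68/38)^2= -1156/361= -3.20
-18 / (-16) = 1.12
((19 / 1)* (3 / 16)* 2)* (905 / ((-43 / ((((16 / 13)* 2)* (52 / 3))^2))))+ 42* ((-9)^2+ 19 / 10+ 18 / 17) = -269461.02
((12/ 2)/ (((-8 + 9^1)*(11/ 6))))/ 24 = 3/ 22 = 0.14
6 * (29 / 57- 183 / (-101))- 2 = 22882 / 1919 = 11.92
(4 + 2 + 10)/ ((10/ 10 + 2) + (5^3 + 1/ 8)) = 128/ 1025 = 0.12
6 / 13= 0.46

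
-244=-244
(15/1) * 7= 105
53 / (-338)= -53 / 338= -0.16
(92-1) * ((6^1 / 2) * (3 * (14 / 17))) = 11466 / 17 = 674.47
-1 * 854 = -854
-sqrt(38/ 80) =-sqrt(190)/ 20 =-0.69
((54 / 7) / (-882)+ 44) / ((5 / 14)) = 30178 / 245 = 123.18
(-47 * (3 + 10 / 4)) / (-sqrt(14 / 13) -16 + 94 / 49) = 113618505 / 6155686 -1241317 * sqrt(182) / 12311372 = 17.10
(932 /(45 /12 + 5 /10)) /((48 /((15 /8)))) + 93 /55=76723 /7480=10.26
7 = 7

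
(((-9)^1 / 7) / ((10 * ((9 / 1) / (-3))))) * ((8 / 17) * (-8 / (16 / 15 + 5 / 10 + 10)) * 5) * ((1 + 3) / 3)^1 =-3840 / 41293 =-0.09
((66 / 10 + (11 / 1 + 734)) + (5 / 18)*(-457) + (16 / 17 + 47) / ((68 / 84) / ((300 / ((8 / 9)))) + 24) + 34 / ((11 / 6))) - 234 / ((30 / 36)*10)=4417131280768 / 7157672775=617.12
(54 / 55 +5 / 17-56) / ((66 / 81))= -67.16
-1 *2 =-2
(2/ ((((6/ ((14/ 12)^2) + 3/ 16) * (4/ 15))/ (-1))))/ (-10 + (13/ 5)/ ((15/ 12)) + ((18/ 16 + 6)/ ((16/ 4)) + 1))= 0.32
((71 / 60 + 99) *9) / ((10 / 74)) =667221 / 100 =6672.21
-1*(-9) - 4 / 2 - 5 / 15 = 20 / 3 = 6.67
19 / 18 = 1.06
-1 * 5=-5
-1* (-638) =638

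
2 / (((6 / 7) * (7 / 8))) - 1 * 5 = -7 / 3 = -2.33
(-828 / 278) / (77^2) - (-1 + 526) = -432669189 / 824131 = -525.00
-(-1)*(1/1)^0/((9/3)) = 1/3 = 0.33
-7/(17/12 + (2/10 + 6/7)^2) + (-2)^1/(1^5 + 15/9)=-523359/149012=-3.51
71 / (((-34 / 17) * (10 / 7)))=-497 / 20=-24.85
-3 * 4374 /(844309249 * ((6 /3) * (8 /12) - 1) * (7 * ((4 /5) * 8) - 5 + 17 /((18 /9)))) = -131220 /135933789089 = -0.00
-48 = -48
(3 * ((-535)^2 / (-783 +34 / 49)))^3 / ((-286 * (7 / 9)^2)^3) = 336466253918102797546875 / 1317699941991443997272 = 255.34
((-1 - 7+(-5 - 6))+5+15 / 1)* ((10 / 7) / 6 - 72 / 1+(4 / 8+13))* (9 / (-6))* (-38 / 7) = -46493 / 98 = -474.42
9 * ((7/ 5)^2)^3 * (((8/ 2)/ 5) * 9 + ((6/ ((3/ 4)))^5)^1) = 173518627716/ 78125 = 2221038.43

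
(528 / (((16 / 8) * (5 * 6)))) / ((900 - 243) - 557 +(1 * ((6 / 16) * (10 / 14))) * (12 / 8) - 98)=4928 / 1345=3.66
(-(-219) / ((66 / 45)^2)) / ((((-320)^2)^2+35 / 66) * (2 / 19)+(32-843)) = 2808675 / 30450624667672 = 0.00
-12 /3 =-4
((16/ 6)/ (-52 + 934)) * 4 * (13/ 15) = 208/ 19845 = 0.01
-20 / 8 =-5 / 2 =-2.50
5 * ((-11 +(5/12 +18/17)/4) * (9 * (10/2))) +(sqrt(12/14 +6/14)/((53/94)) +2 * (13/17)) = -650209/272 +282 * sqrt(7)/371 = -2388.46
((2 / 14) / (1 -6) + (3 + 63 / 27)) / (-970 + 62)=-557 / 95340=-0.01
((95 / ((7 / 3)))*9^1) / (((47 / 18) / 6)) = 277020 / 329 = 842.01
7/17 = 0.41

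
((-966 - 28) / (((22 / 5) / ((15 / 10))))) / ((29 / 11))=-7455 / 58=-128.53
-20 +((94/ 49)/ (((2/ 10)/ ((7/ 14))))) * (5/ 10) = -1725/ 98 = -17.60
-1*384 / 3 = -128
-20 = -20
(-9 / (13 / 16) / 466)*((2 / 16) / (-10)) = 0.00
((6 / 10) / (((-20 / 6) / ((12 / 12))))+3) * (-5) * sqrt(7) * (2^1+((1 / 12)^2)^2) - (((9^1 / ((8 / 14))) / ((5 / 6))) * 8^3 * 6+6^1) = -290334 / 5 - 1949231 * sqrt(7) / 69120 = -58141.41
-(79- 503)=424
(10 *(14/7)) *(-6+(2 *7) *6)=1560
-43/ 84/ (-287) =43/ 24108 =0.00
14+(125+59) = 198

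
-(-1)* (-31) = -31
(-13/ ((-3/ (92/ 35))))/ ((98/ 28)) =3.25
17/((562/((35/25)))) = 119/2810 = 0.04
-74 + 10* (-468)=-4754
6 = 6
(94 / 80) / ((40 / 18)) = 423 / 800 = 0.53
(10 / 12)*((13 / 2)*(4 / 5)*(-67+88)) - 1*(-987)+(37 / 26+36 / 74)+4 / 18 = 9351781 / 8658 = 1080.13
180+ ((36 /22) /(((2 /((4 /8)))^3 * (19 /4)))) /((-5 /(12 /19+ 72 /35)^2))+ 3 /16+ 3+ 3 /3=1361825198383 /7394002000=184.18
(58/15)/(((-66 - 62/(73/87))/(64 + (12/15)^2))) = -1710536/957375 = -1.79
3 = 3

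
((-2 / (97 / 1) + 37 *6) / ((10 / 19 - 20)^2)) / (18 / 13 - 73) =-189943 / 23238775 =-0.01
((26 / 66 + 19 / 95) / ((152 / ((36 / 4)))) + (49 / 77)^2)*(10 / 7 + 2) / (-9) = -5782 / 34485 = -0.17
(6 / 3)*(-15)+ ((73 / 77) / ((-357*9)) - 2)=-7916905 / 247401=-32.00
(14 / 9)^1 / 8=7 / 36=0.19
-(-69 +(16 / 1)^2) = -187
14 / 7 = 2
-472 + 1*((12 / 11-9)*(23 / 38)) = -199297 / 418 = -476.79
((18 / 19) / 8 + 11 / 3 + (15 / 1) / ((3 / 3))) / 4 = 4283 / 912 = 4.70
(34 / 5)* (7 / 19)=238 / 95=2.51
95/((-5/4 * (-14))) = 38/7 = 5.43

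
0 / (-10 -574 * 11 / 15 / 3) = 0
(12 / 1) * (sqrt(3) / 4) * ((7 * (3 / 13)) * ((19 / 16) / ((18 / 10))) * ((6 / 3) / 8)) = 665 * sqrt(3) / 832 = 1.38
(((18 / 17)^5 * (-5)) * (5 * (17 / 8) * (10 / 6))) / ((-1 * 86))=4920750 / 3591403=1.37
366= 366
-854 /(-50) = 17.08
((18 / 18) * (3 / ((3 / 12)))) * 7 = 84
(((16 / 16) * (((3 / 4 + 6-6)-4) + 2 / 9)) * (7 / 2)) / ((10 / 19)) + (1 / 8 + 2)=-12967 / 720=-18.01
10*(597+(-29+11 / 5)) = 5702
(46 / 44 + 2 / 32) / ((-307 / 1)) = -195 / 54032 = -0.00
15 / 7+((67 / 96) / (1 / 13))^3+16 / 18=4644210241 / 6193152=749.89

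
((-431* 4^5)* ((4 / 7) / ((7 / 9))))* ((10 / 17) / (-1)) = 158883840 / 833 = 190736.90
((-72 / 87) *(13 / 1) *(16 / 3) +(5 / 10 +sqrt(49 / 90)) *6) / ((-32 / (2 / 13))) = 0.24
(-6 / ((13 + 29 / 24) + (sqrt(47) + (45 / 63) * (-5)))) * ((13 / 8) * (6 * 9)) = -158063724 / 1866841 + 14859936 * sqrt(47) / 1866841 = -30.10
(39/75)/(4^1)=13/100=0.13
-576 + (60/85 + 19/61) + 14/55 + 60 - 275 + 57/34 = -89893049/114070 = -788.05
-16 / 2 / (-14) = 4 / 7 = 0.57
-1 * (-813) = 813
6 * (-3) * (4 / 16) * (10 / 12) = -15 / 4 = -3.75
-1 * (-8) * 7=56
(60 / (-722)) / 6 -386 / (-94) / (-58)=-83303 / 984086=-0.08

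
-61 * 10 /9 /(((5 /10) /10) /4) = -48800 /9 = -5422.22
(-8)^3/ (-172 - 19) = 512/ 191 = 2.68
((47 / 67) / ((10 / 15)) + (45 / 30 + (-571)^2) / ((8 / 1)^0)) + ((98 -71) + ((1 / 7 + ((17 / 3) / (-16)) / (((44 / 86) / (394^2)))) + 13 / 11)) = 27067676761 / 123816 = 218612.11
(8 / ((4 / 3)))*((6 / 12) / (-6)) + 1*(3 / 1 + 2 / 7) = 39 / 14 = 2.79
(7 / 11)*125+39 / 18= 5393 / 66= 81.71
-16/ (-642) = 8/ 321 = 0.02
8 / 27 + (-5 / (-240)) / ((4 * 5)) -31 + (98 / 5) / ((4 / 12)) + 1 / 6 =244201 / 8640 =28.26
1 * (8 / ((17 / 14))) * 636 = 71232 / 17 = 4190.12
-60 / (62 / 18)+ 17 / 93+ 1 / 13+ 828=980306 / 1209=810.84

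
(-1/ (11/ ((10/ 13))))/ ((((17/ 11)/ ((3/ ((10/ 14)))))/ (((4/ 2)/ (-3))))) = 28/ 221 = 0.13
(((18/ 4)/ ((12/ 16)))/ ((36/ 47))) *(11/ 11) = 47/ 6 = 7.83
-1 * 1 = -1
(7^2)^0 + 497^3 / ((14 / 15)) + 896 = 263066379 / 2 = 131533189.50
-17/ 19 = -0.89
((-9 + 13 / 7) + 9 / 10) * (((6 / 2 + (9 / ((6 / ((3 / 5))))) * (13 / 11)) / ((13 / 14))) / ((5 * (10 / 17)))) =-3320763 / 357500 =-9.29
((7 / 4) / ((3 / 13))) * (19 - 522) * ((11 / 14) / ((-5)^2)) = -71929 / 600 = -119.88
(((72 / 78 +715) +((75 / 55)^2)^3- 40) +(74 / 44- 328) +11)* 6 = 50717487099 / 23030293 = 2202.21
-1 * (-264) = 264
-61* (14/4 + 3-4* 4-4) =823.50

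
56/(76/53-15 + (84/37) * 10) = 6.13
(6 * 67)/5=402/5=80.40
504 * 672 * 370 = 125314560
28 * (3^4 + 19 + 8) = 3024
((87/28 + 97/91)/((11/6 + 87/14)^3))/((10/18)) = 18086733/1254970340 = 0.01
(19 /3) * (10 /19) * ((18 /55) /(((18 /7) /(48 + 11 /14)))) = 683 /33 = 20.70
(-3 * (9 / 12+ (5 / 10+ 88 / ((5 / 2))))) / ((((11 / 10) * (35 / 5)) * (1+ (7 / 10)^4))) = -10935000 / 954877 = -11.45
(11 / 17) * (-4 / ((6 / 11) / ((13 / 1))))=-3146 / 51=-61.69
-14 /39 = -0.36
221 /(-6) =-221 /6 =-36.83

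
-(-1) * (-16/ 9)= -16/ 9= -1.78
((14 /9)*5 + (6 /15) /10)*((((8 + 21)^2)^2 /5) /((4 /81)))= 22393931.02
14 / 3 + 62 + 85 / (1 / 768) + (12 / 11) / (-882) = 105665558 / 1617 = 65346.67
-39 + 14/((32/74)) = -53/8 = -6.62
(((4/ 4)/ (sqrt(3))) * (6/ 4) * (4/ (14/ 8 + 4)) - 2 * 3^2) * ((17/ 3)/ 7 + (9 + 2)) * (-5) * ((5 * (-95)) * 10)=-35340000/ 7 + 47120000 * sqrt(3)/ 483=-4879597.86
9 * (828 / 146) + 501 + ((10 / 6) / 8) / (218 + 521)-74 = 618933557 / 1294728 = 478.04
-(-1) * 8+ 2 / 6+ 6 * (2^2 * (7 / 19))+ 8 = 25.18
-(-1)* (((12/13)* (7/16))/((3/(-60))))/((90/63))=-5.65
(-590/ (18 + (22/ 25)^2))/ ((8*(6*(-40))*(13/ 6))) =36875/ 4881344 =0.01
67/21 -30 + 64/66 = -5969/231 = -25.84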